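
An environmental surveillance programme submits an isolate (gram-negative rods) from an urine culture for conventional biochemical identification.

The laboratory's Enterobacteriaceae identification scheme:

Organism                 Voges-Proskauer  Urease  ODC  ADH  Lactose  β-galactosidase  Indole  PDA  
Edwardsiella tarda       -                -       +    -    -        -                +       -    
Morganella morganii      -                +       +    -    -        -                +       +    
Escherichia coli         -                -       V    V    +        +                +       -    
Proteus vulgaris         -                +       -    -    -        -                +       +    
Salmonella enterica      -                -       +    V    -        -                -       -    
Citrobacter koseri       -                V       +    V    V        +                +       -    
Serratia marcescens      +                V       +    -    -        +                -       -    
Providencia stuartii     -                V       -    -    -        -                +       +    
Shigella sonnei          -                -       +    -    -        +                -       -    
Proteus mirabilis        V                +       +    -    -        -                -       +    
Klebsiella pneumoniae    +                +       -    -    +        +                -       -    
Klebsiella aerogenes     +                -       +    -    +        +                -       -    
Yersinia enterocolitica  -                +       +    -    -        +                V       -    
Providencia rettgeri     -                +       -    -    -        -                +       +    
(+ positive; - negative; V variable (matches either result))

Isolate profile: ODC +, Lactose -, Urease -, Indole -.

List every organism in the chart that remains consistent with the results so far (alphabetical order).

Urease -: excludes 6 organisms — 8 left.
Lactose -: excludes Escherichia coli, Klebsiella aerogenes — 6 left.
ODC +: excludes Providencia stuartii — 5 left.
Indole -: excludes Edwardsiella tarda, Citrobacter koseri — 3 left.

Salmonella enterica, Serratia marcescens, Shigella sonnei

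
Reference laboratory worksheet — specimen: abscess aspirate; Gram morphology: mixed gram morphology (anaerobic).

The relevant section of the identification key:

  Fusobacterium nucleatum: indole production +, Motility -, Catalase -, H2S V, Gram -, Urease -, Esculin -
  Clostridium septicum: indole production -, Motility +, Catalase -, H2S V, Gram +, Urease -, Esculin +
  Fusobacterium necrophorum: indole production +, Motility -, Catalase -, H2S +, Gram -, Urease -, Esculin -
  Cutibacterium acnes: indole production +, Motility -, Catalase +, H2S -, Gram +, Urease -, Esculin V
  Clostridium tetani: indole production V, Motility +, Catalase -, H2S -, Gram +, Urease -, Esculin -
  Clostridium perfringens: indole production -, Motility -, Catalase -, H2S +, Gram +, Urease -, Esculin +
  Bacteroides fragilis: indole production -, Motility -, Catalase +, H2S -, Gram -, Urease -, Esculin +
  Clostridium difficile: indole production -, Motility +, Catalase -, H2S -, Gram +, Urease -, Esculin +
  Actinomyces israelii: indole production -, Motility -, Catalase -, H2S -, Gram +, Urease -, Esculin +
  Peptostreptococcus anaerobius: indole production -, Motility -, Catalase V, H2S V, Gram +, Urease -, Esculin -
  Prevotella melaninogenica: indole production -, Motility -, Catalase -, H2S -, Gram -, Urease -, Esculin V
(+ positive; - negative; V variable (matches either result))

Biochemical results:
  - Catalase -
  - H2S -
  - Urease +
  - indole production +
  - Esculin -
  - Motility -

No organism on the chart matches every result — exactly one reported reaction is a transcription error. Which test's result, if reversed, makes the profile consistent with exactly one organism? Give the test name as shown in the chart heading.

Urease

As reported, no row in the chart matches all 6 reactions.
Reversing Urease (to -) → unique match: Fusobacterium nucleatum.
Reversing H2S → still no organism matches.
Reversing Motility → still no organism matches.
Reversing Esculin → still no organism matches.
Reversing Catalase → still no organism matches.
Reversing indole production → still no organism matches.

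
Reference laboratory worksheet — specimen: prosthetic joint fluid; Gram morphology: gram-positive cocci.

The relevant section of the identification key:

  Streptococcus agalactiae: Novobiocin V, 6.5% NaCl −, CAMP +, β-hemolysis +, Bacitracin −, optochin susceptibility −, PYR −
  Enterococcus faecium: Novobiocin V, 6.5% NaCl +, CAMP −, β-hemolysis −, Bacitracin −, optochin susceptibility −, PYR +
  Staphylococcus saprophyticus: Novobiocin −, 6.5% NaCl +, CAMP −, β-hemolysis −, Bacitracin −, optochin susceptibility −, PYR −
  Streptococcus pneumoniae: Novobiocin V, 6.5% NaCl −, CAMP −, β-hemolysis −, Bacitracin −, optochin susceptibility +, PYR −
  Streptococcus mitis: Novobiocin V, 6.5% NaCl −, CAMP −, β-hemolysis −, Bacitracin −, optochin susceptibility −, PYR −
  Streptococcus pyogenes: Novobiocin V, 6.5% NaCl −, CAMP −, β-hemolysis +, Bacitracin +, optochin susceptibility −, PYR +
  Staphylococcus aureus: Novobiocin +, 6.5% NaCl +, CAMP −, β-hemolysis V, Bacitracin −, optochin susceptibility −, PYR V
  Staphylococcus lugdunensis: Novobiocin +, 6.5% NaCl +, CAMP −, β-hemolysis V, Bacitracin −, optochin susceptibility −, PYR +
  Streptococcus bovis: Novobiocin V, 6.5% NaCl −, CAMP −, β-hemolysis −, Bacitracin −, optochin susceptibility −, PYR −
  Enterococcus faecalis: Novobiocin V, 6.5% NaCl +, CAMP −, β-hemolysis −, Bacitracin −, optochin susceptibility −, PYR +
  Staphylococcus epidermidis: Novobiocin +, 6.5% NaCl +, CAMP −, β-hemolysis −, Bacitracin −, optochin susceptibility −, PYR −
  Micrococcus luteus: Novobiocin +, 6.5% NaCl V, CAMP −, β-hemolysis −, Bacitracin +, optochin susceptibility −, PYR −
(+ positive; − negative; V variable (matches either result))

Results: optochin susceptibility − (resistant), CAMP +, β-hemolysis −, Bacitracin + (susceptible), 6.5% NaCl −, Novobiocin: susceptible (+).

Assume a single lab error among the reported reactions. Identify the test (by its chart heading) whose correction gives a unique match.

As reported, no row in the chart matches all 6 reactions.
Reversing CAMP (to −) → unique match: Micrococcus luteus.
Reversing 6.5% NaCl → still no organism matches.
Reversing β-hemolysis → still no organism matches.
Reversing Bacitracin → still no organism matches.
Reversing Novobiocin → still no organism matches.
Reversing optochin susceptibility → still no organism matches.

CAMP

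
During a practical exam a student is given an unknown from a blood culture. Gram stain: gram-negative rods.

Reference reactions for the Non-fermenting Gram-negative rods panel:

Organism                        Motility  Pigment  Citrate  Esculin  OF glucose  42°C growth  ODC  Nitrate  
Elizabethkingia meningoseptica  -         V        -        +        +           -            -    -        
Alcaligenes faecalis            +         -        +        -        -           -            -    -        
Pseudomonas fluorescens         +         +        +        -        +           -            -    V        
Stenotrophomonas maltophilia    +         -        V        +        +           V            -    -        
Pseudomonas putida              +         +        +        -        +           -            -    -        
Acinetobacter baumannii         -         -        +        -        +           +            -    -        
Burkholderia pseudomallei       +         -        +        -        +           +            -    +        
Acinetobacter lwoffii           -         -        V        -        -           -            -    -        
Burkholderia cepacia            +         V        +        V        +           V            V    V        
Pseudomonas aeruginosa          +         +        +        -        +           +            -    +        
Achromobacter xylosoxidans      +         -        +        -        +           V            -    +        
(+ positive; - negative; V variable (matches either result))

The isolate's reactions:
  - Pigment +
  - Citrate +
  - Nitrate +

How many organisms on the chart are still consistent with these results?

3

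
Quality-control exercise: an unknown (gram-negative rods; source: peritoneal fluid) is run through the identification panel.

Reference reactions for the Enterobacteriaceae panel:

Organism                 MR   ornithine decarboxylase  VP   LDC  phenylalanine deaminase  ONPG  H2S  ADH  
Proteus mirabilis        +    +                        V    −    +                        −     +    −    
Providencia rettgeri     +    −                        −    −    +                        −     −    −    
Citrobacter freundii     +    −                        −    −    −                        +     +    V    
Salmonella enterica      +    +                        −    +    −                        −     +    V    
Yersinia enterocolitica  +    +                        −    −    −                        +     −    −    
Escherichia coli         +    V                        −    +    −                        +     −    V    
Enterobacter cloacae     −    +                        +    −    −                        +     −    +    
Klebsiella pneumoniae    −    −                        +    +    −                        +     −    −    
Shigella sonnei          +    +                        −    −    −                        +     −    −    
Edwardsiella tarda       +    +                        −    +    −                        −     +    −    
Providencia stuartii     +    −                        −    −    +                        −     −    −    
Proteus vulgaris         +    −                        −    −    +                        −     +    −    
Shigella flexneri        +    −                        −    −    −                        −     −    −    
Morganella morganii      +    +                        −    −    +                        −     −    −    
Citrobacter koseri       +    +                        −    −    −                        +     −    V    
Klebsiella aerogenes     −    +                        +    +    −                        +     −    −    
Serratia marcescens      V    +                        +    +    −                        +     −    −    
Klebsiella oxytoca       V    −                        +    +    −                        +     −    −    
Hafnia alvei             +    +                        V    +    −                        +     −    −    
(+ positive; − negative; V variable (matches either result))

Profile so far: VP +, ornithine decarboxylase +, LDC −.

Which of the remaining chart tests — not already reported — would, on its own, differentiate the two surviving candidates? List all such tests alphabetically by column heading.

LDC −: excludes 8 organisms — 11 left.
VP +: excludes 9 organisms — 2 left.
ornithine decarboxylase +: all 2 remaining candidates are consistent.
Two candidates remain: Enterobacter cloacae and Proteus mirabilis.
  MR: Enterobacter cloacae −, Proteus mirabilis + — discriminates.
  phenylalanine deaminase: Enterobacter cloacae −, Proteus mirabilis + — discriminates.
  ONPG: Enterobacter cloacae +, Proteus mirabilis − — discriminates.
  H2S: Enterobacter cloacae −, Proteus mirabilis + — discriminates.
  ADH: Enterobacter cloacae +, Proteus mirabilis − — discriminates.

ADH, H2S, MR, ONPG, phenylalanine deaminase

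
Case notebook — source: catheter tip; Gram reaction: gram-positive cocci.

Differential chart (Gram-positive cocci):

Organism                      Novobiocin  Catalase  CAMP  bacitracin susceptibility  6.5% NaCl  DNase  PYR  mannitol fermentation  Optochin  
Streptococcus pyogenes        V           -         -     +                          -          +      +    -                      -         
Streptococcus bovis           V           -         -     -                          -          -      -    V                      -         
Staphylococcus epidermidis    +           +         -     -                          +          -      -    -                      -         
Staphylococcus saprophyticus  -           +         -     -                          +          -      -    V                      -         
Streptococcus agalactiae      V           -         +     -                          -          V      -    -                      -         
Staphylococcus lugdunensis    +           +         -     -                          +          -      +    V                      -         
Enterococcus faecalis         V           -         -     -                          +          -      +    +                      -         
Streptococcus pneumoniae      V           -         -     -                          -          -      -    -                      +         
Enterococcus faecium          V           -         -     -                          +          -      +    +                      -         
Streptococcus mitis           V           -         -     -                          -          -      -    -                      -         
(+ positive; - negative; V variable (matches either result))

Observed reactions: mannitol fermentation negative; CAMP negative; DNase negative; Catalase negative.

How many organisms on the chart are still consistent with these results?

3

Catalase -: excludes Staphylococcus epidermidis, Staphylococcus saprophyticus, Staphylococcus lugdunensis — 7 left.
CAMP -: excludes Streptococcus agalactiae — 6 left.
mannitol fermentation -: excludes Enterococcus faecalis, Enterococcus faecium — 4 left.
DNase -: excludes Streptococcus pyogenes — 3 left.
Still consistent: Streptococcus bovis, Streptococcus mitis, Streptococcus pneumoniae.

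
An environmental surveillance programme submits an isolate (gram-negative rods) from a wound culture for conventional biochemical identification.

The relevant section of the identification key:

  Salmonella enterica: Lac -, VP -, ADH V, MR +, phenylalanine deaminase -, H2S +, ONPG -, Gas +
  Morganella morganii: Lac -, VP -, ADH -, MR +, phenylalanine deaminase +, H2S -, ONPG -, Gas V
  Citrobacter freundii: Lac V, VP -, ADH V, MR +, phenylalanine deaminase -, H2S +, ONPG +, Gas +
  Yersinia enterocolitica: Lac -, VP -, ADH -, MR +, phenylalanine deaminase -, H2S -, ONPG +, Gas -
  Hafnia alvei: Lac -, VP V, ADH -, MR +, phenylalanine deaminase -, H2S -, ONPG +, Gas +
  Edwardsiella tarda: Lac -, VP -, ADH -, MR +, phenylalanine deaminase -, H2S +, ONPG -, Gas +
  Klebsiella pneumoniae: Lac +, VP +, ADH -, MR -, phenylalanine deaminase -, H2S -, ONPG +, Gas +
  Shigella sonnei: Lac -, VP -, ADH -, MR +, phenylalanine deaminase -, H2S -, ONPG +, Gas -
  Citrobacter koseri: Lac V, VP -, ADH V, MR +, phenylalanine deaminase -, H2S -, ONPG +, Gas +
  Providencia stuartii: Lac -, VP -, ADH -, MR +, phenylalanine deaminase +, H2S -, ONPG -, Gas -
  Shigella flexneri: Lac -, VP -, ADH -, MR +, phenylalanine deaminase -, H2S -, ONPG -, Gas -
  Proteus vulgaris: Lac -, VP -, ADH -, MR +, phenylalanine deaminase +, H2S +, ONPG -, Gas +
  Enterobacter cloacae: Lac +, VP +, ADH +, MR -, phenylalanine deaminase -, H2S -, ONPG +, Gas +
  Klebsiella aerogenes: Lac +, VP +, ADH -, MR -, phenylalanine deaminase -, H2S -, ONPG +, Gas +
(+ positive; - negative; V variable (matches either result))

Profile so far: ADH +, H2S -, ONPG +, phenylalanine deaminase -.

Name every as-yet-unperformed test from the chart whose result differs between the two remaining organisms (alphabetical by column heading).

MR, VP

ADH +: excludes 10 organisms — 4 left.
ONPG +: excludes Salmonella enterica — 3 left.
phenylalanine deaminase -: all 3 remaining candidates are consistent.
H2S -: excludes Citrobacter freundii — 2 left.
Two candidates remain: Citrobacter koseri and Enterobacter cloacae.
  Lac: V vs + — variable for at least one, does not separate.
  VP: Citrobacter koseri -, Enterobacter cloacae + — discriminates.
  MR: Citrobacter koseri +, Enterobacter cloacae - — discriminates.
  Gas: + vs + — same for both, does not separate.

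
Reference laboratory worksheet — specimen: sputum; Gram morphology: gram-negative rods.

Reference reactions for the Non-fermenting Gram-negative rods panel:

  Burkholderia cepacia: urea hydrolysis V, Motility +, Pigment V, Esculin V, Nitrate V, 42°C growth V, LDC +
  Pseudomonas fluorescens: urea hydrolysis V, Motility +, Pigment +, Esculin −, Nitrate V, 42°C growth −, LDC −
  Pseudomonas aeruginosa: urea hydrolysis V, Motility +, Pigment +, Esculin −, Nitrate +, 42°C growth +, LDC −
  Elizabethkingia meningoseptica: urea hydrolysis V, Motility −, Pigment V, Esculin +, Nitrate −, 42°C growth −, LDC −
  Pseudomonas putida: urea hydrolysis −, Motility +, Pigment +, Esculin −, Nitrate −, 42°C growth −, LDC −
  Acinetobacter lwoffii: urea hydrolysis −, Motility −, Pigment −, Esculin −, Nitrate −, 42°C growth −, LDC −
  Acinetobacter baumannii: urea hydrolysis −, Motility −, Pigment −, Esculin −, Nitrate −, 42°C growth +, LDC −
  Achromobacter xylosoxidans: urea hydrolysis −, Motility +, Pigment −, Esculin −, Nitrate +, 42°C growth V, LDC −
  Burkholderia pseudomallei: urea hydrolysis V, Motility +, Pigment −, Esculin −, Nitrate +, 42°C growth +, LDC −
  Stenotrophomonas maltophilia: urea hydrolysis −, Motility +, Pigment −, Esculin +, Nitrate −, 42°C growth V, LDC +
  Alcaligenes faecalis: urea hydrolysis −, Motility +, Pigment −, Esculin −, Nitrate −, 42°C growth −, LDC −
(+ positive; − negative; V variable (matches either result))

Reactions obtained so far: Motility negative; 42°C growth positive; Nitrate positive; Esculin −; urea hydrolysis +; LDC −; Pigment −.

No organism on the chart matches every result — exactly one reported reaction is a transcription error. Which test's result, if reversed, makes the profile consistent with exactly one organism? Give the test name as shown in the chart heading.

Motility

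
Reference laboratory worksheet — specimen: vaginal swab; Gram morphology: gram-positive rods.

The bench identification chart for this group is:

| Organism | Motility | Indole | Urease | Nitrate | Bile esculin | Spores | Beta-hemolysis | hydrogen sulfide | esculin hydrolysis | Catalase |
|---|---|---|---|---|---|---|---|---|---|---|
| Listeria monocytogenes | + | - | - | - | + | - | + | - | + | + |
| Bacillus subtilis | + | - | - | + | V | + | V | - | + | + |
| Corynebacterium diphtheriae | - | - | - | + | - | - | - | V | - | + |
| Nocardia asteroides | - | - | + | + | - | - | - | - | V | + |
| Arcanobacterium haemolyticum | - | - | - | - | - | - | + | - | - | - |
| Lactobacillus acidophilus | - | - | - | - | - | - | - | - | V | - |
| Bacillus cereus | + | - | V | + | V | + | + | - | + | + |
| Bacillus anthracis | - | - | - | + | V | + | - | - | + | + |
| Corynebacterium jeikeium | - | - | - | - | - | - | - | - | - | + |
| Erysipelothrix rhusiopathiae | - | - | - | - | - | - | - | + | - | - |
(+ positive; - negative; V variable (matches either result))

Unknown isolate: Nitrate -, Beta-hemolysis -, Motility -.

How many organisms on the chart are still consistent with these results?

3

Nitrate -: excludes 5 organisms — 5 left.
Motility -: excludes Listeria monocytogenes — 4 left.
Beta-hemolysis -: excludes Arcanobacterium haemolyticum — 3 left.
Still consistent: Corynebacterium jeikeium, Erysipelothrix rhusiopathiae, Lactobacillus acidophilus.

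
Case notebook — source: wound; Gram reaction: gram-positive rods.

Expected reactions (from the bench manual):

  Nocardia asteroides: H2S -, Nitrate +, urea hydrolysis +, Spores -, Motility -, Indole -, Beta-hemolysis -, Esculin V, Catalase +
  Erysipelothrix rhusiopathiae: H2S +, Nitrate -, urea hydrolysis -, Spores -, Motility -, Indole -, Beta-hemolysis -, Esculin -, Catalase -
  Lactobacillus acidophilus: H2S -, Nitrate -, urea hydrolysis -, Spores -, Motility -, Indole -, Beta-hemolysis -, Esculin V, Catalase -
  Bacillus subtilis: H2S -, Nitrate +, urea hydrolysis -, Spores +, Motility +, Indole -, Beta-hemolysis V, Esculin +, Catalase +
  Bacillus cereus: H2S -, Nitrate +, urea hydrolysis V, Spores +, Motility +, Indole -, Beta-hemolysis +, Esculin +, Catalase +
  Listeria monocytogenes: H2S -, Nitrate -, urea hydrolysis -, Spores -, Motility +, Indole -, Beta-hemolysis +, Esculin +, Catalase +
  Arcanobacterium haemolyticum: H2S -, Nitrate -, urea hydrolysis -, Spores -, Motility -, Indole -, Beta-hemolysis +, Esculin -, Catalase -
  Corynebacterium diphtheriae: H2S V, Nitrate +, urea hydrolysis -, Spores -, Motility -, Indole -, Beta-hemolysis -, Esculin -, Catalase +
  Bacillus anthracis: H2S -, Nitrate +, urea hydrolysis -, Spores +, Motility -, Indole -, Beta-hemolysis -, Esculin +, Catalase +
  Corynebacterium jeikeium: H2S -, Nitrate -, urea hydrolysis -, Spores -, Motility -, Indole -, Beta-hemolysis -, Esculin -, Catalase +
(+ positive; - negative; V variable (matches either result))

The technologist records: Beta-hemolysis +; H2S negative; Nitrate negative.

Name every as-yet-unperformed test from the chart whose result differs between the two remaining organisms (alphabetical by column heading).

Beta-hemolysis +: excludes 6 organisms — 4 left.
Nitrate -: excludes Bacillus subtilis, Bacillus cereus — 2 left.
H2S -: all 2 remaining candidates are consistent.
Two candidates remain: Arcanobacterium haemolyticum and Listeria monocytogenes.
  urea hydrolysis: - vs - — same for both, does not separate.
  Spores: - vs - — same for both, does not separate.
  Motility: Arcanobacterium haemolyticum -, Listeria monocytogenes + — discriminates.
  Indole: - vs - — same for both, does not separate.
  Esculin: Arcanobacterium haemolyticum -, Listeria monocytogenes + — discriminates.
  Catalase: Arcanobacterium haemolyticum -, Listeria monocytogenes + — discriminates.

Catalase, Esculin, Motility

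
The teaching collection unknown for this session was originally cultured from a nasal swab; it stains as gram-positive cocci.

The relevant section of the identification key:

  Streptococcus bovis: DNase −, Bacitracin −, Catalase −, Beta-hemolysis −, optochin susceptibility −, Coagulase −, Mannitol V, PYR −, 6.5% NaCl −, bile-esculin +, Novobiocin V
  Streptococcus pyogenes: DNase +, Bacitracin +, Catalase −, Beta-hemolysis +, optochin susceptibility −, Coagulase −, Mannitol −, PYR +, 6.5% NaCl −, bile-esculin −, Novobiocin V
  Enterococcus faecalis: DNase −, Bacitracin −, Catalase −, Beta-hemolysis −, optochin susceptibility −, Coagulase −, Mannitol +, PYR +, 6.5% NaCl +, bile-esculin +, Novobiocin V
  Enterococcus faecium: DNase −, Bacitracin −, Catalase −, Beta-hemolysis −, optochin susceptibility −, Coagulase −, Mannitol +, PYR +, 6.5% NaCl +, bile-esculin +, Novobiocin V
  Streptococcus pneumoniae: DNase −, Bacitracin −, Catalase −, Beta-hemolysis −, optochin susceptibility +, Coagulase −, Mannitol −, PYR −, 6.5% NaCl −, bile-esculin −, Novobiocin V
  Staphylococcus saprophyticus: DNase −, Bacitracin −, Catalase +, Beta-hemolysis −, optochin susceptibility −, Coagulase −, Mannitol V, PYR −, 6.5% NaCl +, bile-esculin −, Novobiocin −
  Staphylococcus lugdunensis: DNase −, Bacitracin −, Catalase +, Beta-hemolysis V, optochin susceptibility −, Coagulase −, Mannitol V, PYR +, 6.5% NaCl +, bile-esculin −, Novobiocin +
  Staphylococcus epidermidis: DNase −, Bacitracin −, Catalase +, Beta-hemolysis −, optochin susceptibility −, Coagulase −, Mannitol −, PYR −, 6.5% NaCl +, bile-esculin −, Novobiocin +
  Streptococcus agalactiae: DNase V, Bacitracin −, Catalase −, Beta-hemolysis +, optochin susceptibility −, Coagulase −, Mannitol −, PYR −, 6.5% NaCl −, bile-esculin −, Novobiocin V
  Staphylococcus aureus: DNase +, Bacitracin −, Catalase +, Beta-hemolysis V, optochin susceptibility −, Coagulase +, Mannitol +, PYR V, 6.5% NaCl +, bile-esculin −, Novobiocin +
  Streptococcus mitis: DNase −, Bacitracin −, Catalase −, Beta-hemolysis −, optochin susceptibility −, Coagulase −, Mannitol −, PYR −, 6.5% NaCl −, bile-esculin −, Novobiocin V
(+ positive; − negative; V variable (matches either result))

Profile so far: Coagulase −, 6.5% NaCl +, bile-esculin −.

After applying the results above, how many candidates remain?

3

Coagulase −: excludes Staphylococcus aureus — 10 left.
bile-esculin −: excludes Streptococcus bovis, Enterococcus faecalis, Enterococcus faecium — 7 left.
6.5% NaCl +: excludes Streptococcus pyogenes, Streptococcus pneumoniae, Streptococcus agalactiae, Streptococcus mitis — 3 left.
Still consistent: Staphylococcus epidermidis, Staphylococcus lugdunensis, Staphylococcus saprophyticus.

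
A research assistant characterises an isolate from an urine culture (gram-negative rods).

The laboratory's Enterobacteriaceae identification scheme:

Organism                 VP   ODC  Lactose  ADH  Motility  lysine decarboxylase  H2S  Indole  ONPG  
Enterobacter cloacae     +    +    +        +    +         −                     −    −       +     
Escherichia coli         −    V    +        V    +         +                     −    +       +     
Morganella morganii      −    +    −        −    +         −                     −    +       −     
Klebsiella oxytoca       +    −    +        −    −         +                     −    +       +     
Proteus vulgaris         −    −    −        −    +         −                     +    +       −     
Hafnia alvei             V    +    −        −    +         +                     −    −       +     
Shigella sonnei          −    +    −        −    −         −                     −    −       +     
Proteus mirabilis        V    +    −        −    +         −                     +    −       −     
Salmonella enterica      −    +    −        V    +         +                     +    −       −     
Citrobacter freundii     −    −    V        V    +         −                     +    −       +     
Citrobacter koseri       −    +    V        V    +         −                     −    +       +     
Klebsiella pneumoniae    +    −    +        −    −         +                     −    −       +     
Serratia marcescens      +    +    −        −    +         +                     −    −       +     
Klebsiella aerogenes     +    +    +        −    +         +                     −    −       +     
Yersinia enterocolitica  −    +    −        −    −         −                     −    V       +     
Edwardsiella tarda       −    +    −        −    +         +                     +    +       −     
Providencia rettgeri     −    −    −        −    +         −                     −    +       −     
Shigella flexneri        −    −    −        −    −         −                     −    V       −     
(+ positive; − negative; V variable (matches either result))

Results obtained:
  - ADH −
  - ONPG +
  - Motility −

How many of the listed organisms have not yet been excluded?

4

ONPG +: excludes 7 organisms — 11 left.
Motility −: excludes 7 organisms — 4 left.
ADH −: all 4 remaining candidates are consistent.
Still consistent: Klebsiella oxytoca, Klebsiella pneumoniae, Shigella sonnei, Yersinia enterocolitica.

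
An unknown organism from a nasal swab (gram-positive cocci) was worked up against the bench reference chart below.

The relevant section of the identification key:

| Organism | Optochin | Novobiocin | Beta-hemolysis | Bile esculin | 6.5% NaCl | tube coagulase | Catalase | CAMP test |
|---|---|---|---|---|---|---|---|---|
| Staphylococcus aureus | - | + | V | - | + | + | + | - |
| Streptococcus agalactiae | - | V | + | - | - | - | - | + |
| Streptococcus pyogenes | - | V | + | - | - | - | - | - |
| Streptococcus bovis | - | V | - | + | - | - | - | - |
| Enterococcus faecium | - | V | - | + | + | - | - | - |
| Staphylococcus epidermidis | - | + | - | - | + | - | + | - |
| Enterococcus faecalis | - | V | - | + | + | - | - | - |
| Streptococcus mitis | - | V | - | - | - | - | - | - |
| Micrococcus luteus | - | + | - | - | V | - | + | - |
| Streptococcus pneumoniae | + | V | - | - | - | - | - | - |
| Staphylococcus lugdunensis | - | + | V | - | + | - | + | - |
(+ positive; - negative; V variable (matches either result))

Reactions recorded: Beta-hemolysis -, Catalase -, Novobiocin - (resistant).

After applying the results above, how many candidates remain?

Novobiocin -: excludes Staphylococcus aureus, Staphylococcus epidermidis, Micrococcus luteus, Staphylococcus lugdunensis — 7 left.
Catalase -: all 7 remaining candidates are consistent.
Beta-hemolysis -: excludes Streptococcus agalactiae, Streptococcus pyogenes — 5 left.
Still consistent: Enterococcus faecalis, Enterococcus faecium, Streptococcus bovis, Streptococcus mitis, Streptococcus pneumoniae.

5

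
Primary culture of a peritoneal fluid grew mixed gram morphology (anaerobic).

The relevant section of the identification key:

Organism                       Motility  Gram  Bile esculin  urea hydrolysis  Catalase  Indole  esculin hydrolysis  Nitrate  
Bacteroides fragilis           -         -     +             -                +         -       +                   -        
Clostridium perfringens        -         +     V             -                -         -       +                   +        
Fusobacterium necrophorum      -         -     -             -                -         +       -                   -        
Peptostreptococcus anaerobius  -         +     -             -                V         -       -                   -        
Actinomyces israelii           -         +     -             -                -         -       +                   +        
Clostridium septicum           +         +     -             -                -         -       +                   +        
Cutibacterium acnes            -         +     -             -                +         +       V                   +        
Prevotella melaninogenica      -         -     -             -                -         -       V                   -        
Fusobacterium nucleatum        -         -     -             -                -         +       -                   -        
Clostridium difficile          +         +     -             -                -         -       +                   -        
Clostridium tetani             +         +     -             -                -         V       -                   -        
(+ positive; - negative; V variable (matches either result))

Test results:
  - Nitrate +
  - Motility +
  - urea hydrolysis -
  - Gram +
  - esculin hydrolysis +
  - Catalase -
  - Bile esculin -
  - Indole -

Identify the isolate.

Clostridium septicum

Catalase -: excludes Bacteroides fragilis, Cutibacterium acnes — 9 left.
Bile esculin -: all 9 remaining candidates are consistent.
Nitrate +: excludes 6 organisms — 3 left.
esculin hydrolysis +: all 3 remaining candidates are consistent.
urea hydrolysis -: all 3 remaining candidates are consistent.
Gram +: all 3 remaining candidates are consistent.
Indole -: all 3 remaining candidates are consistent.
Motility +: excludes Clostridium perfringens, Actinomyces israelii — 1 left.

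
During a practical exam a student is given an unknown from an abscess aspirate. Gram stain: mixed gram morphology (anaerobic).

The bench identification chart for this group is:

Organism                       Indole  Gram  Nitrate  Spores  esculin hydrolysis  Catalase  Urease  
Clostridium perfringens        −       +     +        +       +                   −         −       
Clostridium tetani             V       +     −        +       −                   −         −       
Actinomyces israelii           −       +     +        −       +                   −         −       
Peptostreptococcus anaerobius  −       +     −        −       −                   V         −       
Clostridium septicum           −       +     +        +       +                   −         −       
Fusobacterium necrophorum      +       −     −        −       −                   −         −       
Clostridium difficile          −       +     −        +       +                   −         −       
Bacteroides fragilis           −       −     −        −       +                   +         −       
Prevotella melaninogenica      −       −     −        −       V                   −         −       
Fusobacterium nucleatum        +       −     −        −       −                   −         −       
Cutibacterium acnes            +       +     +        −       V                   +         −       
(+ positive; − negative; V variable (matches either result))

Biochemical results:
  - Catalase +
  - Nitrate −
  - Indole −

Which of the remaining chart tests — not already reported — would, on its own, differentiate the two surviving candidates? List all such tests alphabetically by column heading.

esculin hydrolysis, Gram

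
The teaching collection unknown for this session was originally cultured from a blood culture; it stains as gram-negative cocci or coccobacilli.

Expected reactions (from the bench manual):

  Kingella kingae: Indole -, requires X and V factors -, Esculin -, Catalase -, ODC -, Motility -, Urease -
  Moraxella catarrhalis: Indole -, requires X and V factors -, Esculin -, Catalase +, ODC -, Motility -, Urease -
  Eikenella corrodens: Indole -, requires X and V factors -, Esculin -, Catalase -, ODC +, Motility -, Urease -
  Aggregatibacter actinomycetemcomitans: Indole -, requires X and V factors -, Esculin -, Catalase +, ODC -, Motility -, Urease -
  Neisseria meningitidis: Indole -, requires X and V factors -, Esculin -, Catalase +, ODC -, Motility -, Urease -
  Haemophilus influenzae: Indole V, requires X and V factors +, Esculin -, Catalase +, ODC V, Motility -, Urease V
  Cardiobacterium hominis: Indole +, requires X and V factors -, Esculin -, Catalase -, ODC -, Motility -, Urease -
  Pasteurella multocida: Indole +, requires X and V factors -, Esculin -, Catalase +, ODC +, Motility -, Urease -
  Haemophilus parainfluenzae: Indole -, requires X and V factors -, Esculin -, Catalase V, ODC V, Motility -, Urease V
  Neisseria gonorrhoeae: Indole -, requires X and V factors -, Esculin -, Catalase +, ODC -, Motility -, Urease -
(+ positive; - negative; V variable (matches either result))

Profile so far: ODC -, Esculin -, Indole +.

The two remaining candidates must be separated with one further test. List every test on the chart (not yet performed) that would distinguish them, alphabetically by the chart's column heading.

Indole +: excludes 7 organisms — 3 left.
Esculin -: all 3 remaining candidates are consistent.
ODC -: excludes Pasteurella multocida — 2 left.
Two candidates remain: Cardiobacterium hominis and Haemophilus influenzae.
  requires X and V factors: Cardiobacterium hominis -, Haemophilus influenzae + — discriminates.
  Catalase: Cardiobacterium hominis -, Haemophilus influenzae + — discriminates.
  Motility: - vs - — same for both, does not separate.
  Urease: - vs V — variable for at least one, does not separate.

Catalase, requires X and V factors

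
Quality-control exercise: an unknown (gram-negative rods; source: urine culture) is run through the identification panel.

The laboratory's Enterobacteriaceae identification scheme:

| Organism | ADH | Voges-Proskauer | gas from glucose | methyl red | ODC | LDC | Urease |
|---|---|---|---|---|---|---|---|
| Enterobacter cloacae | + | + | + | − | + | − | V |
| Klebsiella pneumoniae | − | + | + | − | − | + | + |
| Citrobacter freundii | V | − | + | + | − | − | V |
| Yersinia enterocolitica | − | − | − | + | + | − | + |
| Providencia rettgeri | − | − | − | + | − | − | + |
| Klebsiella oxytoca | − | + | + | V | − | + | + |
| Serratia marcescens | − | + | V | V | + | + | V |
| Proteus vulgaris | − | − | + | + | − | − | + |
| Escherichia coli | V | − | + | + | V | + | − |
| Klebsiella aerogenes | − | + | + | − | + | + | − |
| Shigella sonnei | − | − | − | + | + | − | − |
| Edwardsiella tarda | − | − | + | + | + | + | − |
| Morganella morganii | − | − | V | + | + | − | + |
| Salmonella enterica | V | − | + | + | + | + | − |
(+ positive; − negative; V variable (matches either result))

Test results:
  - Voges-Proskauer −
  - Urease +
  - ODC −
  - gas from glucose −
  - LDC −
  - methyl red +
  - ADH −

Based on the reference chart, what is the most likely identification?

Urease +: excludes 5 organisms — 9 left.
methyl red +: excludes Enterobacter cloacae, Klebsiella pneumoniae — 7 left.
ADH −: all 7 remaining candidates are consistent.
gas from glucose −: excludes Citrobacter freundii, Klebsiella oxytoca, Proteus vulgaris — 4 left.
ODC −: excludes Yersinia enterocolitica, Serratia marcescens, Morganella morganii — 1 left.
LDC −: the one remaining candidate is consistent.
Voges-Proskauer −: the one remaining candidate is consistent.

Providencia rettgeri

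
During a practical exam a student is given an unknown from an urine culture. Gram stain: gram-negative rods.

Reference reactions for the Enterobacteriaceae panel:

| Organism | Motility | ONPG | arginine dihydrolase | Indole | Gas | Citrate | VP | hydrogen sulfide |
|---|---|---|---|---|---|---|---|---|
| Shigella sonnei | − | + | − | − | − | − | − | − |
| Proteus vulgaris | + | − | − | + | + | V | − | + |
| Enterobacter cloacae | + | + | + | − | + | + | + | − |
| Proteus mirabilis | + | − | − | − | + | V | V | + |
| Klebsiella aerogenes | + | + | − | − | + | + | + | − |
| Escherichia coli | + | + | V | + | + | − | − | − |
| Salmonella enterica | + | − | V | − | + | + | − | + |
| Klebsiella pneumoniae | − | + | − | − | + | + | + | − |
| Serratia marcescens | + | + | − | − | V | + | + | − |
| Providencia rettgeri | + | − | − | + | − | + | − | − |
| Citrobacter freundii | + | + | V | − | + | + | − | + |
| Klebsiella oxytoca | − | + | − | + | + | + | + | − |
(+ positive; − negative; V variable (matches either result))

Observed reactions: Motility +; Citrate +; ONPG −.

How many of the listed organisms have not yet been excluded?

4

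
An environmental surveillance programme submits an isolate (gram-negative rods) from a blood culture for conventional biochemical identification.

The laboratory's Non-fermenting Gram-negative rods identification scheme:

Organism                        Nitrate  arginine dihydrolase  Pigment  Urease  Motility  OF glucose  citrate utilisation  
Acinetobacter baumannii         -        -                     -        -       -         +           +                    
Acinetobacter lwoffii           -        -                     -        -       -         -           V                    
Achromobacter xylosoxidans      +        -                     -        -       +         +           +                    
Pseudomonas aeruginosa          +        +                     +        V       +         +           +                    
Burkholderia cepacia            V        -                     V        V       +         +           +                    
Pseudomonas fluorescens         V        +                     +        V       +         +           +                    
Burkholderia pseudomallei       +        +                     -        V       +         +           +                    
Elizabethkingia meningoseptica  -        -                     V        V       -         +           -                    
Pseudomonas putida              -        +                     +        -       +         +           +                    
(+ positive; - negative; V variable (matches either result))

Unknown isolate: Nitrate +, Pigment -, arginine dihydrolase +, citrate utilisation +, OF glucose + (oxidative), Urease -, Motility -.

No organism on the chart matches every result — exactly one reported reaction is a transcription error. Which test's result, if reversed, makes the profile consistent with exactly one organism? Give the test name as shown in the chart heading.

Motility

As reported, no row in the chart matches all 7 reactions.
Reversing citrate utilisation → still no organism matches.
Reversing Nitrate → still no organism matches.
Reversing Urease → still no organism matches.
Reversing OF glucose → still no organism matches.
Reversing Motility (to +) → unique match: Burkholderia pseudomallei.
Reversing arginine dihydrolase → still no organism matches.
Reversing Pigment → still no organism matches.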